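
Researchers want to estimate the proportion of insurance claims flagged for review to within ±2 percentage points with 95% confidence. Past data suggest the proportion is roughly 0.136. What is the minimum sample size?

1129

For a proportion with margin E = 0.02 at 95% confidence, z = 1.960.
n = p̂(1−p̂)(z/E)² = 0.136 × 0.864 × (1.960/0.02)² = 1128.51
Round up: n = 1129.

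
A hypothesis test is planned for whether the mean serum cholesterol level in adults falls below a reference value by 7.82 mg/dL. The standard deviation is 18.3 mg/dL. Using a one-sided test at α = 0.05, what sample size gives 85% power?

40

For a one-sample z-test, n = ((z_α + z_β)·σ/δ)².
z_α = 1.645 (one-sided α = 0.05); z_β = 1.036 (power 85% → β = 0.15).
n = (2.681 × 18.3 / 7.82)² = 39.36
Round up: n = 40.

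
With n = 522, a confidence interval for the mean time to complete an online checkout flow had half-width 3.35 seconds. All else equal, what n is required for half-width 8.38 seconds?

Margin of error scales as 1/√n, so n₂ = n₁·(E₁/E₂)².
n₂ = 522 × (3.35/8.38)² = 522 × 0.1598 = 83.42
Round up: n₂ = 84.

84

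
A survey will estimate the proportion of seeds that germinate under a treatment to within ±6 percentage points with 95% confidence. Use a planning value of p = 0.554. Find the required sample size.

264

For a proportion with margin E = 0.06 at 95% confidence, z = 1.960.
n = p̂(1−p̂)(z/E)² = 0.554 × 0.446 × (1.960/0.06)² = 263.67
Round up: n = 264.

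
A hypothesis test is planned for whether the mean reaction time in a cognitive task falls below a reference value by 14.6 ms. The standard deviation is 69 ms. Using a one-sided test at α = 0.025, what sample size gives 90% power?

For a one-sample z-test, n = ((z_α + z_β)·σ/δ)².
z_α = 1.960 (one-sided α = 0.025); z_β = 1.282 (power 90% → β = 0.1).
n = (3.242 × 69 / 14.6)² = 234.76
Round up: n = 235.

n = 235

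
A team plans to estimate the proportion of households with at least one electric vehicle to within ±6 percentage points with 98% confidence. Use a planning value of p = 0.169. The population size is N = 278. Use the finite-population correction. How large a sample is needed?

121

For a proportion with margin E = 0.06 at 98% confidence, z = 2.326.
n = p̂(1−p̂)(z/E)² = 0.169 × 0.831 × (2.326/0.06)² = 211.06 — call this n₀.
Finite-population correction with N = 278: n = n₀ / (1 + (n₀−1)/N) = 211.06 / 1.756 = 120.19
Round up: n = 121.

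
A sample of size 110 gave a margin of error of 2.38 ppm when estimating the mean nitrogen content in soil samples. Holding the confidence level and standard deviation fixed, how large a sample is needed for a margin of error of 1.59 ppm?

Margin of error scales as 1/√n, so n₂ = n₁·(E₁/E₂)².
n₂ = 110 × (2.38/1.59)² = 110 × 2.241 = 246.51
Round up: n₂ = 247.

247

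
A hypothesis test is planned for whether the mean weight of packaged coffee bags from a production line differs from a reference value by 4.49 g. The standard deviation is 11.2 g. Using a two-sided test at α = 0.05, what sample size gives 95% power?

81

For a one-sample z-test, n = ((z_{α/2} + z_β)·σ/δ)².
z_{α/2} = 1.960 (two-sided α = 0.05); z_β = 1.645 (power 95% → β = 0.05).
n = (3.605 × 11.2 / 4.49)² = 80.86
Round up: n = 81.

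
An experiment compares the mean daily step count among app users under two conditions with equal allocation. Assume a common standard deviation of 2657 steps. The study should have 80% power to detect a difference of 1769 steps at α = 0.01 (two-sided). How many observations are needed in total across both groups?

106 total

For two equal groups, n per group = 2·((z_{α/2} + z_β)·σ/δ)².
z_{α/2} = 2.576; z_β = 0.842 (power 80%).
n = 2 × (3.418 × 2657 / 1769)² = 2 × 26.36 = 52.72
Round up: n = 53 per group.
Total across both groups: 2 × 53 = 106.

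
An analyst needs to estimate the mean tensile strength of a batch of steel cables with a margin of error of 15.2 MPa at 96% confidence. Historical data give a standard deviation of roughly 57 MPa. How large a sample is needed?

n = 60

For a mean, the margin of error is E = z·σ/√n, so n = (zσ/E)².
At 96% confidence, z = 2.054.
n = (2.054 × 57 / 15.2)² = 59.33
Round up: n = 60.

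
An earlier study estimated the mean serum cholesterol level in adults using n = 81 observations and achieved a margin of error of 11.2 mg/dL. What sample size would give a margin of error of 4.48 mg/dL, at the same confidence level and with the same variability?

507

Margin of error scales as 1/√n, so n₂ = n₁·(E₁/E₂)².
n₂ = 81 × (11.2/4.48)² = 81 × 6.25 = 506.25
Round up: n₂ = 507.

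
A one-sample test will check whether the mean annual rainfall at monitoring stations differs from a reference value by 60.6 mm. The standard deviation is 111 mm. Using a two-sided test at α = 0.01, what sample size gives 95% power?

n = 60

For a one-sample z-test, n = ((z_{α/2} + z_β)·σ/δ)².
z_{α/2} = 2.576 (two-sided α = 0.01); z_β = 1.645 (power 95% → β = 0.05).
n = (4.221 × 111 / 60.6)² = 59.78
Round up: n = 60.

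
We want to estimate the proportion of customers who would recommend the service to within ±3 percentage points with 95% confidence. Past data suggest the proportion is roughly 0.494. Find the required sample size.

For a proportion with margin E = 0.03 at 95% confidence, z = 1.960.
n = p̂(1−p̂)(z/E)² = 0.494 × 0.506 × (1.960/0.03)² = 1066.96
Round up: n = 1067.

1067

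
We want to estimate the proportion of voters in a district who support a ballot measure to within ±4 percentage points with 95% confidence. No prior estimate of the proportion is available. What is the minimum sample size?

601

For a proportion with margin E = 0.04 at 95% confidence, z = 1.960.
With no prior estimate, use p = 0.5, which maximizes p(1−p) at 0.25.
n = 0.25 × (z/E)² = 0.25 × (1.960/0.04)² = 600.25
Round up: n = 601.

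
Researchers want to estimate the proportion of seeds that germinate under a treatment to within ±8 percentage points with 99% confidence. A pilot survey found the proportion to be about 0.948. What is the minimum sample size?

For a proportion with margin E = 0.08 at 99% confidence, z = 2.576.
n = p̂(1−p̂)(z/E)² = 0.948 × 0.052 × (2.576/0.08)² = 51.11
Round up: n = 52.

52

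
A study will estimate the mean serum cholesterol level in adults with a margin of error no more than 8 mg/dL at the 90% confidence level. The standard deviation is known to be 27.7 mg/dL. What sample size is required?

33

For a mean, the margin of error is E = z·σ/√n, so n = (zσ/E)².
At 90% confidence, z = 1.645.
n = (1.645 × 27.7 / 8)² = 32.44
Round up: n = 33.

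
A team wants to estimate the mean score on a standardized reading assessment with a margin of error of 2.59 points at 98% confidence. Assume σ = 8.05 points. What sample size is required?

53

For a mean, the margin of error is E = z·σ/√n, so n = (zσ/E)².
At 98% confidence, z = 2.326.
n = (2.326 × 8.05 / 2.59)² = 52.27
Round up: n = 53.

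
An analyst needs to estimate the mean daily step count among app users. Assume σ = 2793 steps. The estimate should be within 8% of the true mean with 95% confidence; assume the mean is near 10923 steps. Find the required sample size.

For a mean, the margin of error is E = z·σ/√n, so n = (zσ/E)².
At 95% confidence, z = 1.960.
E = 8% of 10923 = 873.8 steps.
n = (1.960 × 2793 / 873.8)² = 39.25
Round up: n = 40.

40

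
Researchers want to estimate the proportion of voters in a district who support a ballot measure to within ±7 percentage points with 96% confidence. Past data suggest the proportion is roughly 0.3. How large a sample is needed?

For a proportion with margin E = 0.07 at 96% confidence, z = 2.054.
n = p̂(1−p̂)(z/E)² = 0.3 × 0.7 × (2.054/0.07)² = 180.81
Round up: n = 181.

181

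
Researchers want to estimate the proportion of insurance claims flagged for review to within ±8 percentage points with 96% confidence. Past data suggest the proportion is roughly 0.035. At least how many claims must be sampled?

n = 23

For a proportion with margin E = 0.08 at 96% confidence, z = 2.054.
n = p̂(1−p̂)(z/E)² = 0.035 × 0.965 × (2.054/0.08)² = 22.26
Round up: n = 23.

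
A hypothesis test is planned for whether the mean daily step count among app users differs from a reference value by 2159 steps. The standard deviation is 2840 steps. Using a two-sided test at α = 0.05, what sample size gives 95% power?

23

For a one-sample z-test, n = ((z_{α/2} + z_β)·σ/δ)².
z_{α/2} = 1.960 (two-sided α = 0.05); z_β = 1.645 (power 95% → β = 0.05).
n = (3.605 × 2840 / 2159)² = 22.49
Round up: n = 23.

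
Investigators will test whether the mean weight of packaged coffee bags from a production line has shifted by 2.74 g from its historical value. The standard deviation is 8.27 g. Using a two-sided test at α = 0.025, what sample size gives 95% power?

138

For a one-sample z-test, n = ((z_{α/2} + z_β)·σ/δ)².
z_{α/2} = 2.241 (two-sided α = 0.025); z_β = 1.645 (power 95% → β = 0.05).
n = (3.886 × 8.27 / 2.74)² = 137.57
Round up: n = 138.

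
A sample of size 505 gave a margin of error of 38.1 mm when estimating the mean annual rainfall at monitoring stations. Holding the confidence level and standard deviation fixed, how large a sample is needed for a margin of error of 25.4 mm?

1137

Margin of error scales as 1/√n, so n₂ = n₁·(E₁/E₂)².
n₂ = 505 × (38.1/25.4)² = 505 × 2.25 = 1136.25
Round up: n₂ = 1137.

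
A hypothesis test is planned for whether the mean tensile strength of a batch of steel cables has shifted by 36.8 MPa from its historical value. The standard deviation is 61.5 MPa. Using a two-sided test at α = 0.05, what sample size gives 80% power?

For a one-sample z-test, n = ((z_{α/2} + z_β)·σ/δ)².
z_{α/2} = 1.960 (two-sided α = 0.05); z_β = 0.842 (power 80% → β = 0.2).
n = (2.802 × 61.5 / 36.8)² = 21.93
Round up: n = 22.

22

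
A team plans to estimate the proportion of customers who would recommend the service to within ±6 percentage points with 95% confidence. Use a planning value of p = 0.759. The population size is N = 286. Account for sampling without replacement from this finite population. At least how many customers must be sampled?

117

For a proportion with margin E = 0.06 at 95% confidence, z = 1.960.
n = p̂(1−p̂)(z/E)² = 0.759 × 0.241 × (1.960/0.06)² = 195.19 — call this n₀.
Finite-population correction with N = 286: n = n₀ / (1 + (n₀−1)/N) = 195.19 / 1.679 = 116.25
Round up: n = 117.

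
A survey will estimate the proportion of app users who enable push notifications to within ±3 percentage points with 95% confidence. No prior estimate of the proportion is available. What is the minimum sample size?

1068

For a proportion with margin E = 0.03 at 95% confidence, z = 1.960.
With no prior estimate, use p = 0.5, which maximizes p(1−p) at 0.25.
n = 0.25 × (z/E)² = 0.25 × (1.960/0.03)² = 1067.11
Round up: n = 1068.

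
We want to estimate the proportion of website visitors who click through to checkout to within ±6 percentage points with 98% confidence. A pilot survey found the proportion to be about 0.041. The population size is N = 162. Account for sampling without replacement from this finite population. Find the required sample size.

For a proportion with margin E = 0.06 at 98% confidence, z = 2.326.
n = p̂(1−p̂)(z/E)² = 0.041 × 0.959 × (2.326/0.06)² = 59.09 — call this n₀.
Finite-population correction with N = 162: n = n₀ / (1 + (n₀−1)/N) = 59.09 / 1.359 = 43.48
Round up: n = 44.

44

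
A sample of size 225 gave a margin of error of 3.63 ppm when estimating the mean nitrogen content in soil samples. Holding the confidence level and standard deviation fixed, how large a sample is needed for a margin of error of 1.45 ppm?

1411

Margin of error scales as 1/√n, so n₂ = n₁·(E₁/E₂)².
n₂ = 225 × (3.63/1.45)² = 225 × 6.267 = 1410.08
Round up: n₂ = 1411.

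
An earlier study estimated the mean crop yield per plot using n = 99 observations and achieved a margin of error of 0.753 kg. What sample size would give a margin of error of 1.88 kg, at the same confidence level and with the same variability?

Margin of error scales as 1/√n, so n₂ = n₁·(E₁/E₂)².
n₂ = 99 × (0.753/1.88)² = 99 × 0.1604 = 15.88
Round up: n₂ = 16.

16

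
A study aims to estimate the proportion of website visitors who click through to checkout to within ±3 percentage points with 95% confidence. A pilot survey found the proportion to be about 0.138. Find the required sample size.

For a proportion with margin E = 0.03 at 95% confidence, z = 1.960.
n = p̂(1−p̂)(z/E)² = 0.138 × 0.862 × (1.960/0.03)² = 507.76
Round up: n = 508.

508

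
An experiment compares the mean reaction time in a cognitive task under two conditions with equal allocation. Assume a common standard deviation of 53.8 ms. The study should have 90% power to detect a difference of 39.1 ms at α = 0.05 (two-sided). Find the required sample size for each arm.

40 per group

For two equal groups, n per group = 2·((z_{α/2} + z_β)·σ/δ)².
z_{α/2} = 1.960; z_β = 1.282 (power 90%).
n = 2 × (3.242 × 53.8 / 39.1)² = 2 × 19.90 = 39.80
Round up: n = 40 per group.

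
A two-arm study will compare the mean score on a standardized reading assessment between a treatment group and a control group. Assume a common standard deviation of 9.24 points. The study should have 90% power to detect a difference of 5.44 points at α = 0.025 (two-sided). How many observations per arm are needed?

72 per group

For two equal groups, n per group = 2·((z_{α/2} + z_β)·σ/δ)².
z_{α/2} = 2.241; z_β = 1.282 (power 90%).
n = 2 × (3.523 × 9.24 / 5.44)² = 2 × 35.81 = 71.62
Round up: n = 72 per group.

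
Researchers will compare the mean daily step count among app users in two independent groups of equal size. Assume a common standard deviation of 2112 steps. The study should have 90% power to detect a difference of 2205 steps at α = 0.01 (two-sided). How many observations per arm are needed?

For two equal groups, n per group = 2·((z_{α/2} + z_β)·σ/δ)².
z_{α/2} = 2.576; z_β = 1.282 (power 90%).
n = 2 × (3.858 × 2112 / 2205)² = 2 × 13.66 = 27.32
Round up: n = 28 per group.

28 per group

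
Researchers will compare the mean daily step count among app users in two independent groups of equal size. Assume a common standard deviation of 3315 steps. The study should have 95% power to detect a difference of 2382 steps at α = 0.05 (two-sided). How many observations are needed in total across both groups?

For two equal groups, n per group = 2·((z_{α/2} + z_β)·σ/δ)².
z_{α/2} = 1.960; z_β = 1.645 (power 95%).
n = 2 × (3.605 × 3315 / 2382)² = 2 × 25.17 = 50.34
Round up: n = 51 per group.
Total across both groups: 2 × 51 = 102.

102 total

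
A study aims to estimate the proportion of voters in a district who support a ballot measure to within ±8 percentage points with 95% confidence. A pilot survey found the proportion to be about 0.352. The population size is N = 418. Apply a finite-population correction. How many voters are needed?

For a proportion with margin E = 0.08 at 95% confidence, z = 1.960.
n = p̂(1−p̂)(z/E)² = 0.352 × 0.648 × (1.960/0.08)² = 136.91 — call this n₀.
Finite-population correction with N = 418: n = n₀ / (1 + (n₀−1)/N) = 136.91 / 1.325 = 103.33
Round up: n = 104.

104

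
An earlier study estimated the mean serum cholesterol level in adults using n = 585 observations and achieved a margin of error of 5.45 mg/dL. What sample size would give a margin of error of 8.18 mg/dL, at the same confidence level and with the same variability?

Margin of error scales as 1/√n, so n₂ = n₁·(E₁/E₂)².
n₂ = 585 × (5.45/8.18)² = 585 × 0.4439 = 259.68
Round up: n₂ = 260.

260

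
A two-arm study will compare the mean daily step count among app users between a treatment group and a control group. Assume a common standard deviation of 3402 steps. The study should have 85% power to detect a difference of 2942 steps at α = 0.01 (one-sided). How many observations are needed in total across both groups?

For two equal groups, n per group = 2·((z_α + z_β)·σ/δ)².
z_α = 2.326; z_β = 1.036 (power 85%).
n = 2 × (3.362 × 3402 / 2942)² = 2 × 15.11 = 30.22
Round up: n = 31 per group.
Total across both groups: 2 × 31 = 62.

62 total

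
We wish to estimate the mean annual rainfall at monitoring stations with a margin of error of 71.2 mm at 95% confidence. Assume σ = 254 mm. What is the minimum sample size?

For a mean, the margin of error is E = z·σ/√n, so n = (zσ/E)².
At 95% confidence, z = 1.960.
n = (1.960 × 254 / 71.2)² = 48.89
Round up: n = 49.

49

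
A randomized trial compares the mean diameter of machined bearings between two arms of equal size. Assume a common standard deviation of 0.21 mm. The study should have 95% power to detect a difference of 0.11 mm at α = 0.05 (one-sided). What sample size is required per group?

For two equal groups, n per group = 2·((z_α + z_β)·σ/δ)².
z_α = 1.645; z_β = 1.645 (power 95%).
n = 2 × (3.290 × 0.21 / 0.11)² = 2 × 39.45 = 78.90
Round up: n = 79 per group.

79 per group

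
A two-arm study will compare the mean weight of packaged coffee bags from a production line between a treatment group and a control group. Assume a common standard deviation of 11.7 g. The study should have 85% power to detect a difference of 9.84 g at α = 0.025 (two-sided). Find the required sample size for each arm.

31 per group

For two equal groups, n per group = 2·((z_{α/2} + z_β)·σ/δ)².
z_{α/2} = 2.241; z_β = 1.036 (power 85%).
n = 2 × (3.277 × 11.7 / 9.84)² = 2 × 15.18 = 30.36
Round up: n = 31 per group.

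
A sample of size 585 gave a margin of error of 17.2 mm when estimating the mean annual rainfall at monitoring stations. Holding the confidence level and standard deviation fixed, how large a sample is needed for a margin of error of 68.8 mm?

37

Margin of error scales as 1/√n, so n₂ = n₁·(E₁/E₂)².
n₂ = 585 × (17.2/68.8)² = 585 × 0.0625 = 36.56
Round up: n₂ = 37.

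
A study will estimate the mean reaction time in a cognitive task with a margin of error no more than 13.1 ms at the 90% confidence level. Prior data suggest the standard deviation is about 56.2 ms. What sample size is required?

For a mean, the margin of error is E = z·σ/√n, so n = (zσ/E)².
At 90% confidence, z = 1.645.
n = (1.645 × 56.2 / 13.1)² = 49.80
Round up: n = 50.

50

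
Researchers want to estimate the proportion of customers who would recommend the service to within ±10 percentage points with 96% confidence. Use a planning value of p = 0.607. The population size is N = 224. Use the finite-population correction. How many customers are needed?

For a proportion with margin E = 0.1 at 96% confidence, z = 2.054.
n = p̂(1−p̂)(z/E)² = 0.607 × 0.393 × (2.054/0.1)² = 100.64 — call this n₀.
Finite-population correction with N = 224: n = n₀ / (1 + (n₀−1)/N) = 100.64 / 1.445 = 69.65
Round up: n = 70.

n = 70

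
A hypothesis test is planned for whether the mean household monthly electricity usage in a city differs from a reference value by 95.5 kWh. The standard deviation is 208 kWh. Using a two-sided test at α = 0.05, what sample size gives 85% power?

For a one-sample z-test, n = ((z_{α/2} + z_β)·σ/δ)².
z_{α/2} = 1.960 (two-sided α = 0.05); z_β = 1.036 (power 85% → β = 0.15).
n = (2.996 × 208 / 95.5)² = 42.58
Round up: n = 43.

43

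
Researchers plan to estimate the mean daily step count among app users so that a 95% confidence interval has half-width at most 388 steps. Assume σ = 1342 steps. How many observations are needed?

46

For a mean, the margin of error is E = z·σ/√n, so n = (zσ/E)².
At 95% confidence, z = 1.960.
n = (1.960 × 1342 / 388)² = 45.96
Round up: n = 46.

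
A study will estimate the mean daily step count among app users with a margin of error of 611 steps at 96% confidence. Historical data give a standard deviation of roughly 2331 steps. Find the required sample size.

62

For a mean, the margin of error is E = z·σ/√n, so n = (zσ/E)².
At 96% confidence, z = 2.054.
n = (2.054 × 2331 / 611)² = 61.40
Round up: n = 62.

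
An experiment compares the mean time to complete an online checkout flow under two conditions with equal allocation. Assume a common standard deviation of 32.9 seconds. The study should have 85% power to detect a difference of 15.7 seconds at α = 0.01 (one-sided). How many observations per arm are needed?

For two equal groups, n per group = 2·((z_α + z_β)·σ/δ)².
z_α = 2.326; z_β = 1.036 (power 85%).
n = 2 × (3.362 × 32.9 / 15.7)² = 2 × 49.63 = 99.26
Round up: n = 100 per group.

100 per group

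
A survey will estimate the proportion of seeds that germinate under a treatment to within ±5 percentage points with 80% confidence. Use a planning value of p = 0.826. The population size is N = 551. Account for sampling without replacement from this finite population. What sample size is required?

n = 81

For a proportion with margin E = 0.05 at 80% confidence, z = 1.282.
n = p̂(1−p̂)(z/E)² = 0.826 × 0.174 × (1.282/0.05)² = 94.49 — call this n₀.
Finite-population correction with N = 551: n = n₀ / (1 + (n₀−1)/N) = 94.49 / 1.17 = 80.76
Round up: n = 81.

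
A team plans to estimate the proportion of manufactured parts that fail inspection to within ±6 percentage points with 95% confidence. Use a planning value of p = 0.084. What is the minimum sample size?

83

For a proportion with margin E = 0.06 at 95% confidence, z = 1.960.
n = p̂(1−p̂)(z/E)² = 0.084 × 0.916 × (1.960/0.06)² = 82.11
Round up: n = 83.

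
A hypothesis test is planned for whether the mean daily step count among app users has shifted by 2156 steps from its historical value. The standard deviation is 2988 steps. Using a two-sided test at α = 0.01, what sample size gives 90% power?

29

For a one-sample z-test, n = ((z_{α/2} + z_β)·σ/δ)².
z_{α/2} = 2.576 (two-sided α = 0.01); z_β = 1.282 (power 90% → β = 0.1).
n = (3.858 × 2988 / 2156)² = 28.59
Round up: n = 29.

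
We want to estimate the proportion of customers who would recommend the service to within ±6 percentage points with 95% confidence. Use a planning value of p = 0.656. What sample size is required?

241

For a proportion with margin E = 0.06 at 95% confidence, z = 1.960.
n = p̂(1−p̂)(z/E)² = 0.656 × 0.344 × (1.960/0.06)² = 240.81
Round up: n = 241.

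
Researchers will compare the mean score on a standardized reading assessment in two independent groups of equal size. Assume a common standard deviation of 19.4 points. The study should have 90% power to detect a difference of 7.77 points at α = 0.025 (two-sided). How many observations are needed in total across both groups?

For two equal groups, n per group = 2·((z_{α/2} + z_β)·σ/δ)².
z_{α/2} = 2.241; z_β = 1.282 (power 90%).
n = 2 × (3.523 × 19.4 / 7.77)² = 2 × 77.37 = 154.74
Round up: n = 155 per group.
Total across both groups: 2 × 155 = 310.

310 total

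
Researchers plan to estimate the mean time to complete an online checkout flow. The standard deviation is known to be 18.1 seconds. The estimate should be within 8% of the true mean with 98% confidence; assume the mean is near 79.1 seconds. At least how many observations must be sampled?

45

For a mean, the margin of error is E = z·σ/√n, so n = (zσ/E)².
At 98% confidence, z = 2.326.
E = 8% of 79.1 = 6.328 seconds.
n = (2.326 × 18.1 / 6.328)² = 44.26
Round up: n = 45.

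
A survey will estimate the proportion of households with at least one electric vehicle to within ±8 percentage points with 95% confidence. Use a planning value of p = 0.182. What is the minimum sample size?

For a proportion with margin E = 0.08 at 95% confidence, z = 1.960.
n = p̂(1−p̂)(z/E)² = 0.182 × 0.818 × (1.960/0.08)² = 89.36
Round up: n = 90.

90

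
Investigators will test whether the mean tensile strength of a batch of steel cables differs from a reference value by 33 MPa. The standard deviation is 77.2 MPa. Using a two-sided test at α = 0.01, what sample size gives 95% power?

For a one-sample z-test, n = ((z_{α/2} + z_β)·σ/δ)².
z_{α/2} = 2.576 (two-sided α = 0.01); z_β = 1.645 (power 95% → β = 0.05).
n = (4.221 × 77.2 / 33)² = 97.51
Round up: n = 98.

n = 98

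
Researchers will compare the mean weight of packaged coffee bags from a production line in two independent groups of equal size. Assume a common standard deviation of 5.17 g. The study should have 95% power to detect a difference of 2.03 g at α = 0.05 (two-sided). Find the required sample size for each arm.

For two equal groups, n per group = 2·((z_{α/2} + z_β)·σ/δ)².
z_{α/2} = 1.960; z_β = 1.645 (power 95%).
n = 2 × (3.605 × 5.17 / 2.03)² = 2 × 84.29 = 168.58
Round up: n = 169 per group.

169 per group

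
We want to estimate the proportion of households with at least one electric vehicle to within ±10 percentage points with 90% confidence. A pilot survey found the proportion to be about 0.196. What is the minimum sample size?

For a proportion with margin E = 0.1 at 90% confidence, z = 1.645.
n = p̂(1−p̂)(z/E)² = 0.196 × 0.804 × (1.645/0.1)² = 42.64
Round up: n = 43.

43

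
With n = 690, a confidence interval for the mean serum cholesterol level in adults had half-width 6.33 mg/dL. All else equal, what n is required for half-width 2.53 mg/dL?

4320

Margin of error scales as 1/√n, so n₂ = n₁·(E₁/E₂)².
n₂ = 690 × (6.33/2.53)² = 690 × 6.26 = 4319.40
Round up: n₂ = 4320.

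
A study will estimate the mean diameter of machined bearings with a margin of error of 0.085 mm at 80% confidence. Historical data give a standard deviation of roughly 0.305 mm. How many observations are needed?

For a mean, the margin of error is E = z·σ/√n, so n = (zσ/E)².
At 80% confidence, z = 1.282.
n = (1.282 × 0.305 / 0.085)² = 21.16
Round up: n = 22.

22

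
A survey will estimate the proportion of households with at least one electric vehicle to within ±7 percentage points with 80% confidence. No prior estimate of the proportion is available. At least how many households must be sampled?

For a proportion with margin E = 0.07 at 80% confidence, z = 1.282.
With no prior estimate, use p = 0.5, which maximizes p(1−p) at 0.25.
n = 0.25 × (z/E)² = 0.25 × (1.282/0.07)² = 83.85
Round up: n = 84.

84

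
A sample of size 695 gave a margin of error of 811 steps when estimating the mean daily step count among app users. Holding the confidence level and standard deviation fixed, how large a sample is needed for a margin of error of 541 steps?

Margin of error scales as 1/√n, so n₂ = n₁·(E₁/E₂)².
n₂ = 695 × (811/541)² = 695 × 2.247 = 1561.66
Round up: n₂ = 1562.

1562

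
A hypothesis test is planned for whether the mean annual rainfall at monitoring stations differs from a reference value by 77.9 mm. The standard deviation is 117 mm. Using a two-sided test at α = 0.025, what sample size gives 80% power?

22

For a one-sample z-test, n = ((z_{α/2} + z_β)·σ/δ)².
z_{α/2} = 2.241 (two-sided α = 0.025); z_β = 0.842 (power 80% → β = 0.2).
n = (3.083 × 117 / 77.9)² = 21.44
Round up: n = 22.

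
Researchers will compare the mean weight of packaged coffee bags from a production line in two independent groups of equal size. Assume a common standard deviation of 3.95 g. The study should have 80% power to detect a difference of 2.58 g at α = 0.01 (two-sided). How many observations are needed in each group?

55 per group

For two equal groups, n per group = 2·((z_{α/2} + z_β)·σ/δ)².
z_{α/2} = 2.576; z_β = 0.842 (power 80%).
n = 2 × (3.418 × 3.95 / 2.58)² = 2 × 27.38 = 54.76
Round up: n = 55 per group.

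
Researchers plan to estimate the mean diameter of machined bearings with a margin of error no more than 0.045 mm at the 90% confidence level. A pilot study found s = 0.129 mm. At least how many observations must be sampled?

n = 23

For a mean, the margin of error is E = z·σ/√n, so n = (zσ/E)².
At 90% confidence, z = 1.645.
n = (1.645 × 0.129 / 0.045)² = 22.24
Round up: n = 23.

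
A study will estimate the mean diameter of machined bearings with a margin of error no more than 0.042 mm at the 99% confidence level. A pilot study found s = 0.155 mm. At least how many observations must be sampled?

For a mean, the margin of error is E = z·σ/√n, so n = (zσ/E)².
At 99% confidence, z = 2.576.
n = (2.576 × 0.155 / 0.042)² = 90.38
Round up: n = 91.

n = 91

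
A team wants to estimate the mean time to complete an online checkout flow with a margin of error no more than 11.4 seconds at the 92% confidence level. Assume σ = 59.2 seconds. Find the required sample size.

For a mean, the margin of error is E = z·σ/√n, so n = (zσ/E)².
At 92% confidence, z = 1.751.
n = (1.751 × 59.2 / 11.4)² = 82.68
Round up: n = 83.

83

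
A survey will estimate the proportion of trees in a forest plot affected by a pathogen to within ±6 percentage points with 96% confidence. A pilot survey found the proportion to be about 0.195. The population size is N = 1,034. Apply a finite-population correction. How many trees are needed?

For a proportion with margin E = 0.06 at 96% confidence, z = 2.054.
n = p̂(1−p̂)(z/E)² = 0.195 × 0.805 × (2.054/0.06)² = 183.96 — call this n₀.
Finite-population correction with N = 1,034: n = n₀ / (1 + (n₀−1)/N) = 183.96 / 1.177 = 156.30
Round up: n = 157.

157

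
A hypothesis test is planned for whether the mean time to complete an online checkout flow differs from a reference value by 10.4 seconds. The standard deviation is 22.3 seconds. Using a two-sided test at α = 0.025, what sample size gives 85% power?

For a one-sample z-test, n = ((z_{α/2} + z_β)·σ/δ)².
z_{α/2} = 2.241 (two-sided α = 0.025); z_β = 1.036 (power 85% → β = 0.15).
n = (3.277 × 22.3 / 10.4)² = 49.37
Round up: n = 50.

n = 50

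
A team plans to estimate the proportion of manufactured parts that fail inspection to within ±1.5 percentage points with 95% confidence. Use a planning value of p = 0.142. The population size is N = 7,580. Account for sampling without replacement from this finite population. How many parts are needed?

1633

For a proportion with margin E = 0.015 at 95% confidence, z = 1.960.
n = p̂(1−p̂)(z/E)² = 0.142 × 0.858 × (1.960/0.015)² = 2080.20 — call this n₀.
Finite-population correction with N = 7,580: n = n₀ / (1 + (n₀−1)/N) = 2080.20 / 1.274 = 1632.81
Round up: n = 1633.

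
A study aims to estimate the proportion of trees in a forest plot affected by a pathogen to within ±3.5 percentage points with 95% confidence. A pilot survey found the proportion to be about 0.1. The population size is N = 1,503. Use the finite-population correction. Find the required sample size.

For a proportion with margin E = 0.035 at 95% confidence, z = 1.960.
n = p̂(1−p̂)(z/E)² = 0.1 × 0.9 × (1.960/0.035)² = 282.24 — call this n₀.
Finite-population correction with N = 1,503: n = n₀ / (1 + (n₀−1)/N) = 282.24 / 1.187 = 237.78
Round up: n = 238.

238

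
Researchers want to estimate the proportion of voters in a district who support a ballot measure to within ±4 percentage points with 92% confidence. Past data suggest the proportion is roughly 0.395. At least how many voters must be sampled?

458

For a proportion with margin E = 0.04 at 92% confidence, z = 1.751.
n = p̂(1−p̂)(z/E)² = 0.395 × 0.605 × (1.751/0.04)² = 457.94
Round up: n = 458.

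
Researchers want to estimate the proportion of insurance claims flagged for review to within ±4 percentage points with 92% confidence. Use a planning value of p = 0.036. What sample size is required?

67

For a proportion with margin E = 0.04 at 92% confidence, z = 1.751.
n = p̂(1−p̂)(z/E)² = 0.036 × 0.964 × (1.751/0.04)² = 66.50
Round up: n = 67.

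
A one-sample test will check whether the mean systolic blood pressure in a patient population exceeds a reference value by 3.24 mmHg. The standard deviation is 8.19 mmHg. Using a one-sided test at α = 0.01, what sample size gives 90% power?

For a one-sample z-test, n = ((z_α + z_β)·σ/δ)².
z_α = 2.326 (one-sided α = 0.01); z_β = 1.282 (power 90% → β = 0.1).
n = (3.608 × 8.19 / 3.24)² = 83.18
Round up: n = 84.

84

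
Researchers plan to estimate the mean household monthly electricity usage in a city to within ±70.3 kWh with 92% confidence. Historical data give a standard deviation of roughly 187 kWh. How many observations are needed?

22

For a mean, the margin of error is E = z·σ/√n, so n = (zσ/E)².
At 92% confidence, z = 1.751.
n = (1.751 × 187 / 70.3)² = 21.69
Round up: n = 22.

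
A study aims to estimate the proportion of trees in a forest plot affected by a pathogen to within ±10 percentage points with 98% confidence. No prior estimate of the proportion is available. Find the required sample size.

n = 136

For a proportion with margin E = 0.1 at 98% confidence, z = 2.326.
With no prior estimate, use p = 0.5, which maximizes p(1−p) at 0.25.
n = 0.25 × (z/E)² = 0.25 × (2.326/0.1)² = 135.26
Round up: n = 136.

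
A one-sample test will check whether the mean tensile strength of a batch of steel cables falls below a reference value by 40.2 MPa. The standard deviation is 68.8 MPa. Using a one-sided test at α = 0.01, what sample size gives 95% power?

For a one-sample z-test, n = ((z_α + z_β)·σ/δ)².
z_α = 2.326 (one-sided α = 0.01); z_β = 1.645 (power 95% → β = 0.05).
n = (3.971 × 68.8 / 40.2)² = 46.19
Round up: n = 47.

47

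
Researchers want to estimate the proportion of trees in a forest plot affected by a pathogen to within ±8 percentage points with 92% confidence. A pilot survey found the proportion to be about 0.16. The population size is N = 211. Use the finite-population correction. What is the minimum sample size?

For a proportion with margin E = 0.08 at 92% confidence, z = 1.751.
n = p̂(1−p̂)(z/E)² = 0.16 × 0.84 × (1.751/0.08)² = 64.39 — call this n₀.
Finite-population correction with N = 211: n = n₀ / (1 + (n₀−1)/N) = 64.39 / 1.3 = 49.53
Round up: n = 50.

50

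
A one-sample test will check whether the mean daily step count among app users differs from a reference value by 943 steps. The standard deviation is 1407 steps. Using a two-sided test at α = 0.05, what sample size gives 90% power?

For a one-sample z-test, n = ((z_{α/2} + z_β)·σ/δ)².
z_{α/2} = 1.960 (two-sided α = 0.05); z_β = 1.282 (power 90% → β = 0.1).
n = (3.242 × 1407 / 943)² = 23.40
Round up: n = 24.

24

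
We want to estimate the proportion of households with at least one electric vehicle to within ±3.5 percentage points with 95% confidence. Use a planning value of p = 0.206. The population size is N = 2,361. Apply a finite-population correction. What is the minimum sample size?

422

For a proportion with margin E = 0.035 at 95% confidence, z = 1.960.
n = p̂(1−p̂)(z/E)² = 0.206 × 0.794 × (1.960/0.035)² = 512.94 — call this n₀.
Finite-population correction with N = 2,361: n = n₀ / (1 + (n₀−1)/N) = 512.94 / 1.217 = 421.48
Round up: n = 422.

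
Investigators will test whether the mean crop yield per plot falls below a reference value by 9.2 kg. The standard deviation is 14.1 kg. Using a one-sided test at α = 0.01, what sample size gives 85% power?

27

For a one-sample z-test, n = ((z_α + z_β)·σ/δ)².
z_α = 2.326 (one-sided α = 0.01); z_β = 1.036 (power 85% → β = 0.15).
n = (3.362 × 14.1 / 9.2)² = 26.55
Round up: n = 27.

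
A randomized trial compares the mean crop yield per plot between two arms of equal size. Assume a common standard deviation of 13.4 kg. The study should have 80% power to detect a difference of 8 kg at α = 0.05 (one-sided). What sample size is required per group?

For two equal groups, n per group = 2·((z_α + z_β)·σ/δ)².
z_α = 1.645; z_β = 0.842 (power 80%).
n = 2 × (2.487 × 13.4 / 8)² = 2 × 17.35 = 34.70
Round up: n = 35 per group.

35 per group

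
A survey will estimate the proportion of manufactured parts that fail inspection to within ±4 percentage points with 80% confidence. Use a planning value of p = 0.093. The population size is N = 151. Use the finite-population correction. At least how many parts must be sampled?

For a proportion with margin E = 0.04 at 80% confidence, z = 1.282.
n = p̂(1−p̂)(z/E)² = 0.093 × 0.907 × (1.282/0.04)² = 86.65 — call this n₀.
Finite-population correction with N = 151: n = n₀ / (1 + (n₀−1)/N) = 86.65 / 1.567 = 55.30
Round up: n = 56.

56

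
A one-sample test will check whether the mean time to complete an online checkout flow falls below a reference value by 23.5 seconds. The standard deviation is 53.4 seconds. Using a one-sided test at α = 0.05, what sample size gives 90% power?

For a one-sample z-test, n = ((z_α + z_β)·σ/δ)².
z_α = 1.645 (one-sided α = 0.05); z_β = 1.282 (power 90% → β = 0.1).
n = (2.927 × 53.4 / 23.5)² = 44.24
Round up: n = 45.

45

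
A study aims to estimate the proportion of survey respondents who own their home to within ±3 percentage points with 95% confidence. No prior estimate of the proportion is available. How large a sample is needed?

For a proportion with margin E = 0.03 at 95% confidence, z = 1.960.
With no prior estimate, use p = 0.5, which maximizes p(1−p) at 0.25.
n = 0.25 × (z/E)² = 0.25 × (1.960/0.03)² = 1067.11
Round up: n = 1068.

n = 1068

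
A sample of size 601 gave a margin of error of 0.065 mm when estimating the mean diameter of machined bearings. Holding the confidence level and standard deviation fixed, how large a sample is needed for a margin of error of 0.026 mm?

3757

Margin of error scales as 1/√n, so n₂ = n₁·(E₁/E₂)².
n₂ = 601 × (0.065/0.026)² = 601 × 6.25 = 3756.25
Round up: n₂ = 3757.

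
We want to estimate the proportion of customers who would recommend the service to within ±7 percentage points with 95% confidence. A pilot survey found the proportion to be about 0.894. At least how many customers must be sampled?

n = 75

For a proportion with margin E = 0.07 at 95% confidence, z = 1.960.
n = p̂(1−p̂)(z/E)² = 0.894 × 0.106 × (1.960/0.07)² = 74.29
Round up: n = 75.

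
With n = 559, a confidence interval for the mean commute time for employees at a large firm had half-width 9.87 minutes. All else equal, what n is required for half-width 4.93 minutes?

Margin of error scales as 1/√n, so n₂ = n₁·(E₁/E₂)².
n₂ = 559 × (9.87/4.93)² = 559 × 4.008 = 2240.47
Round up: n₂ = 2241.

2241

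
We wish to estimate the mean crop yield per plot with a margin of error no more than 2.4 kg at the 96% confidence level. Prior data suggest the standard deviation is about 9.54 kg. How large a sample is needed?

For a mean, the margin of error is E = z·σ/√n, so n = (zσ/E)².
At 96% confidence, z = 2.054.
n = (2.054 × 9.54 / 2.4)² = 66.66
Round up: n = 67.

67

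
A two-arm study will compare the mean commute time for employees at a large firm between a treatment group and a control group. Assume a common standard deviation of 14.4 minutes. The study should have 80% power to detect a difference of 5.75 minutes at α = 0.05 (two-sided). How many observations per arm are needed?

99 per group

For two equal groups, n per group = 2·((z_{α/2} + z_β)·σ/δ)².
z_{α/2} = 1.960; z_β = 0.842 (power 80%).
n = 2 × (2.802 × 14.4 / 5.75)² = 2 × 49.24 = 98.48
Round up: n = 99 per group.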